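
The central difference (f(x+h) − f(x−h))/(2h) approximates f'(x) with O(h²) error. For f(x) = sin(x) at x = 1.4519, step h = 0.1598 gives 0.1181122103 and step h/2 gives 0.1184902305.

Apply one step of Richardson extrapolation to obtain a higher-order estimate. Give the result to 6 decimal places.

0.118616

Method order is 2; weight 2^2 = 4.
A(h/2) − A(h) = 0.1184902305 − 0.1181122103 = 0.0003780202
Correction (A(h/2) − A(h))/(4 − 1) = 0.0003780202/3 = 0.0001260067
R = A(h/2) + (A(h/2) − A(h))/3 = 0.1184902305 + 0.0001260067 = 0.1186162372
Gap between inputs: 3.780e-04; correction applied: +0.0001260067.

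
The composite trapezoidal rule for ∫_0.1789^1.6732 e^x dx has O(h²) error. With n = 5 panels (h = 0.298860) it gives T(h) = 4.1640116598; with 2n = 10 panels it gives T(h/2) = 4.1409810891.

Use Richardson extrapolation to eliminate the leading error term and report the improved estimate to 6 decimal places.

4.133304

r = 2: numerator weight 4, denominator 3.
4·4.1409810891 − 4.1640116598 = 12.3999126966
(4·4.1409810891 − 4.1640116598)/(4 − 1) = 4.1333042322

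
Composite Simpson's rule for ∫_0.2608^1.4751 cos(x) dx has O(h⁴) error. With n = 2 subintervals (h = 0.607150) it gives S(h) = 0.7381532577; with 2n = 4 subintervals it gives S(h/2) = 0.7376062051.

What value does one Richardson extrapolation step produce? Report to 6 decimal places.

Leading term ∝ h^4; use weight 16 = 2^4.
16×0.7376062051 = 11.8016992816; 11.8016992816 − 0.7381532577 = 11.0635460239
Divide by 2^4 − 1 = 15.
11.0635460239 ÷ 15 = 0.7375697349

0.737570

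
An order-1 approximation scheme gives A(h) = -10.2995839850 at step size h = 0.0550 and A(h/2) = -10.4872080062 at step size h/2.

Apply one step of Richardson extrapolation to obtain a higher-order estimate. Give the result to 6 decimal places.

Leading term ∝ h^1; use weight 2 = 2^1.
2 × (-10.4872080062) − (-10.2995839850) = -10.6748320274
Extrapolated: (-10.6748320274) / 1 = -10.6748320274

-10.674832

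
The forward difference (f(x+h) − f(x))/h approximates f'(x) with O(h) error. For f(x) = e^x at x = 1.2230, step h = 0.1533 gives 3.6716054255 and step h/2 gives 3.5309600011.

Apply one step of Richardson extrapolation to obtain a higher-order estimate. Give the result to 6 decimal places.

Method order is 1; weight 2^1 = 2.
2*3.5309600011 = 7.0619200022; subtract 3.6716054255 → 3.3903145767
Divide by 2^1 − 1 = 1.
So the Richardson estimate is 3.3903145767.
Correction |R − A(h/2)| = 1.406e-01; gap |A(h/2) − A(h)| = 1.406e-01.

3.390315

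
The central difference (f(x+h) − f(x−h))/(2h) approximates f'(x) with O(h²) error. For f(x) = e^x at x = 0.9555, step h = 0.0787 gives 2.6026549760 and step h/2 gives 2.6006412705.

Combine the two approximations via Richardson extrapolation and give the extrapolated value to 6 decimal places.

The method has order 2: 2^2 = 4.
4 × 2.6006412705 = 10.4025650820; 10.4025650820 − 2.6026549760 = 7.7999101060
R = 7.7999101060/3 = 2.5999700353
Shift from A(h/2): −0.0006712352.

2.599970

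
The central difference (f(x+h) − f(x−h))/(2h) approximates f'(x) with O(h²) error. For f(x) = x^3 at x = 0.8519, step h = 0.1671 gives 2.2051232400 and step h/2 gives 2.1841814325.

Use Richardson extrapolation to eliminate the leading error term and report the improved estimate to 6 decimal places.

2.177201

r = 2, so 2^r = 4.
A(h/2) − A(h) = 2.1841814325 − 2.2051232400 = -0.0209418075
Divide by 2^2 − 1 = 3: (-0.0209418075)/3 = -0.0069806025
R = A(h/2) + (A(h/2) − A(h))/3 = 2.1841814325 − 0.0069806025 = 2.1772008300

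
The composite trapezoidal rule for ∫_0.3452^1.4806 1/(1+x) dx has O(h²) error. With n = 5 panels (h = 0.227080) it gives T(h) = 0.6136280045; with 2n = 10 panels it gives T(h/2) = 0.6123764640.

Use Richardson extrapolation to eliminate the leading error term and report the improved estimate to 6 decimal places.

r = 2, so 2^r = 4.
4×0.6123764640 = 2.4495058560; 2.4495058560 − 0.6136280045 = 1.8358778515
Divide by 2^2 − 1 = 3.
(4×0.6123764640 − 0.6136280045)/(4 − 1) = 0.6119592838
Correction |R − A(h/2)| = 4.172e-04; gap |A(h/2) − A(h)| = 1.252e-03.

0.611959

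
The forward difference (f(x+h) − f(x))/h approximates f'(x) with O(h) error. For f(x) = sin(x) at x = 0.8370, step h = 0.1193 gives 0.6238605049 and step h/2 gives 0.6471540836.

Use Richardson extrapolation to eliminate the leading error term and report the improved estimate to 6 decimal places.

0.670448

r = 1, so 2^r = 2.
2 × 0.6471540836 = 1.2943081672; subtract 0.6238605049 → 0.6704476623
Denominator 2 − 1 = 1.
0.6704476623 ÷ 1 = 0.6704476623
Gap between inputs: 2.329e-02; correction applied: +0.0232935787.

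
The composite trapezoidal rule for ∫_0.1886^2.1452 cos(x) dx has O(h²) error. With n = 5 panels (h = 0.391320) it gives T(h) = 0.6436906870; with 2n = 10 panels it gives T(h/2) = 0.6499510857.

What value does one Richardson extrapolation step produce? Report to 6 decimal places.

Error is O(h^2); halving h shrinks it by 2^2 = 4.
Difference of the inputs: 0.6499510857 − 0.6436906870 = 0.0062603987
Correction (A(h/2) − A(h))/(4 − 1) = 0.0062603987/3 = 0.0020867996
R = A(h/2) + (A(h/2) − A(h))/3 = 0.6499510857 + 0.0020867996 = 0.6520378853

0.652038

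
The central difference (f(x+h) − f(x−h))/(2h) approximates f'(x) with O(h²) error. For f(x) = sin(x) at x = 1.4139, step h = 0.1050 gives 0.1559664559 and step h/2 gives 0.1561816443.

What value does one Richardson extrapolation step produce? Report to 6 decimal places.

0.156253

Error is O(h^2); halving h shrinks it by 2^2 = 4.
4×0.1561816443 = 0.6247265772; subtract 0.1559664559 → 0.4687601213
0.4687601213 ÷ 3 = 0.1562533738
Gap between inputs: 2.152e-04; correction applied: +0.0000717295.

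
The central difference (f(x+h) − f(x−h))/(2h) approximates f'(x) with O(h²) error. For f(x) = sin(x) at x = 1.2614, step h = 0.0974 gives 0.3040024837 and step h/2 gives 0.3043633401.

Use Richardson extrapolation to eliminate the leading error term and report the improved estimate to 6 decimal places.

0.304484

Error is O(h^2); halving h shrinks it by 2^2 = 4.
2^2·A(h/2) = 1.2174533604; minus A(h) gives 0.9134508767.
Denominator 4 − 1 = 3.
R = 0.9134508767/3 = 0.3044836256
Gap between inputs: 3.609e-04; correction applied: +0.0001202855.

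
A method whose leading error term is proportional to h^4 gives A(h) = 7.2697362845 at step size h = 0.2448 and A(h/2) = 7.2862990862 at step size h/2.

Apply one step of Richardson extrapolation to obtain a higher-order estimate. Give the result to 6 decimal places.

7.287403

r = 4: numerator weight 16, denominator 15.
16 × 7.2862990862 = 116.5807853792; 116.5807853792 − 7.2697362845 = 109.3110490947
(16 × 7.2862990862 − 7.2697362845)/(16 − 1) = 7.2874032730
Shift from A(h/2): +0.0011041868.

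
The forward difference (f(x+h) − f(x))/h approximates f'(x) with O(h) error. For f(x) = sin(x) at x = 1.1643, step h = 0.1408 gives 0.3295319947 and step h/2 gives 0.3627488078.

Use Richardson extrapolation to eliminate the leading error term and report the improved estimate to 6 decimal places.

Method order is 1; weight 2^1 = 2.
A(h/2) − A(h) = 0.3627488078 − 0.3295319947 = 0.0332168131
Correction (A(h/2) − A(h))/(2 − 1) = 0.0332168131/1 = 0.0332168131
R = A(h/2) + (A(h/2) − A(h))/1 = 0.3627488078 + 0.0332168131 = 0.3959656209

0.395966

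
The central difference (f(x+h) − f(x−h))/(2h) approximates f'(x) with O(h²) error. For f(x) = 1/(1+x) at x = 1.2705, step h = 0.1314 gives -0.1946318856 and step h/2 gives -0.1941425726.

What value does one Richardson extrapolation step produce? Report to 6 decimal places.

Error is O(h^2); halving h shrinks it by 2^2 = 4.
Weighted: (-0.7765702904) − (-0.1946318856) = -0.5819384048
Divide by 2^2 − 1 = 3.
(-0.5819384048) ÷ 3 = -0.1939794683

-0.193979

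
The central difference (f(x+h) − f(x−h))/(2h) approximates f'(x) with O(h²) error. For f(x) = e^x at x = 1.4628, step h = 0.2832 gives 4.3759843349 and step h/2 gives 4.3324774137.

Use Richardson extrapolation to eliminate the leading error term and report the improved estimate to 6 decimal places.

r = 2, so 2^r = 4.
Weighted: 17.3299096548 − 4.3759843349 = 12.9539253199
Denominator 4 − 1 = 3.
So the Richardson estimate is 4.3179751066.
Correction |R − A(h/2)| = 1.450e-02; gap |A(h/2) − A(h)| = 4.351e-02.

4.317975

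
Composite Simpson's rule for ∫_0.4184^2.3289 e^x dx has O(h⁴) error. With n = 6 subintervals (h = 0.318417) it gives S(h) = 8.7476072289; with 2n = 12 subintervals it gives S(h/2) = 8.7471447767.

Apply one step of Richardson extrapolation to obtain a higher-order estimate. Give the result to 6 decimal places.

Method order is 4; weight 2^4 = 16.
2^4 × A(h/2) = 139.9543164272; minus A(h) gives 131.2067091983.
Divide by 2^4 − 1 = 15.
R = 131.2067091983/15 = 8.7471139466
Gap between inputs: 4.625e-04; correction applied: −0.0000308301.

8.747114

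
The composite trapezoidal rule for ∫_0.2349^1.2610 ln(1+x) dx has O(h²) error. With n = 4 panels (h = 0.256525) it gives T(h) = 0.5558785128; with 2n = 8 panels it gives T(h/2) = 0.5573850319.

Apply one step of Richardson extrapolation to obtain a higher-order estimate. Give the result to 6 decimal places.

0.557887

Method order is 2; weight 2^2 = 4.
4*0.5573850319 = 2.2295401276; 2.2295401276 − 0.5558785128 = 1.6736616148
Extrapolated: 1.6736616148 / 3 = 0.5578872049
Gap between inputs: 1.507e-03; correction applied: +0.0005021730.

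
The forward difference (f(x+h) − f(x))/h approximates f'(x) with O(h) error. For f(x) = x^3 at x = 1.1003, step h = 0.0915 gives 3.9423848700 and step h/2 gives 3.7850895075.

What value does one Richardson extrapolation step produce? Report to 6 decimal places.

3.627794

The method has order 1: 2^1 = 2.
Numerator 2·A(h/2) − A(h) = 2·3.7850895075 − 3.9423848700 = 3.6277941450
3.6277941450 ÷ 1 = 3.6277941450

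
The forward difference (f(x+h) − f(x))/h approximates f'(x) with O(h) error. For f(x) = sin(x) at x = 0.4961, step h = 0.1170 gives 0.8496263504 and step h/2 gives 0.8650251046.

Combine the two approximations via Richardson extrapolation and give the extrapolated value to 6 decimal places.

0.880424

Order 1 gives 2^r = 2 and 2^r − 1 = 1.
A(h/2) − A(h) = 0.8650251046 − 0.8496263504 = 0.0153987542
Divide by 2^1 − 1 = 1: 0.0153987542/1 = 0.0153987542
R = 0.8650251046 + 0.0153987542 = 0.8804238588
Correction |R − A(h/2)| = 1.540e-02; gap |A(h/2) − A(h)| = 1.540e-02.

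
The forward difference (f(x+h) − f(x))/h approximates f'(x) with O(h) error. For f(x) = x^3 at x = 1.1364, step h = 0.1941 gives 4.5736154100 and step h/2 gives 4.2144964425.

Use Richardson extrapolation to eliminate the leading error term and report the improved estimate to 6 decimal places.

3.855377

Leading term ∝ h^1; use weight 2 = 2^1.
2×4.2144964425 = 8.4289928850; subtract 4.5736154100 → 3.8553774750
Extrapolated: 3.8553774750 / 1 = 3.8553774750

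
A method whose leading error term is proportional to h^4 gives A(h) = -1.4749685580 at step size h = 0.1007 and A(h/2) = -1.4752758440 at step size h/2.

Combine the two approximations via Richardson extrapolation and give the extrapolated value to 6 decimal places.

-1.475296

Error is O(h^4); halving h shrinks it by 2^4 = 16.
16*(-1.4752758440) − (-1.4749685580) = -22.1294449460
Denominator 16 − 1 = 15.
Extrapolated: (-22.1294449460) / 15 = -1.4752963297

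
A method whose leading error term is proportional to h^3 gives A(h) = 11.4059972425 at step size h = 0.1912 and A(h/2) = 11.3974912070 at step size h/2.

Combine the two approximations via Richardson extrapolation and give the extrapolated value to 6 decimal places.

11.396276

Order 3 gives 2^r = 8 and 2^r − 1 = 7.
A(h/2) − A(h) = 11.3974912070 − 11.4059972425 = -0.0085060355
Correction (A(h/2) − A(h))/(8 − 1) = (-0.0085060355)/7 = -0.0012151479
R = A(h/2) + (A(h/2) − A(h))/7 = 11.3974912070 − 0.0012151479 = 11.3962760591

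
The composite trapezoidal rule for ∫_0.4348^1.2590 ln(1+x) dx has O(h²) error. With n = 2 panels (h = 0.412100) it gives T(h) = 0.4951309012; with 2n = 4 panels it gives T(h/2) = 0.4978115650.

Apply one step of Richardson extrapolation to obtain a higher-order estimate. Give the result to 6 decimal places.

0.498705

Leading term ∝ h^2; use weight 4 = 2^2.
4×0.4978115650 = 1.9912462600; 1.9912462600 − 0.4951309012 = 1.4961153588
Denominator 4 − 1 = 3.
R = 1.4961153588/3 = 0.4987051196
Shift from A(h/2): +0.0008935546.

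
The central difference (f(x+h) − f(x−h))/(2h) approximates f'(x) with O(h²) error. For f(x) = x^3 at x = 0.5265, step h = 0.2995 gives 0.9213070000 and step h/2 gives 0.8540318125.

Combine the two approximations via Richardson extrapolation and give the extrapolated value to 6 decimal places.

Error is O(h^2); halving h shrinks it by 2^2 = 4.
Weighted: 3.4161272500 − 0.9213070000 = 2.4948202500
R = 2.4948202500/3 = 0.8316067500
Gap between inputs: 6.728e-02; correction applied: −0.0224250625.

0.831607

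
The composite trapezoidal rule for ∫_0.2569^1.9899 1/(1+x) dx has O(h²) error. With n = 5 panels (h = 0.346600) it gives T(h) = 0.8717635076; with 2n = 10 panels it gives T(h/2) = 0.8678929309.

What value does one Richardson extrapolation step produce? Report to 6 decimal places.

Method order is 2; weight 2^2 = 4.
Top: 4(0.8678929309) − (0.8717635076) = 2.5998082160
Divide by 2^2 − 1 = 3.
So the Richardson estimate is 0.8666027387.
Correction |R − A(h/2)| = 1.290e-03; gap |A(h/2) − A(h)| = 3.871e-03.

0.866603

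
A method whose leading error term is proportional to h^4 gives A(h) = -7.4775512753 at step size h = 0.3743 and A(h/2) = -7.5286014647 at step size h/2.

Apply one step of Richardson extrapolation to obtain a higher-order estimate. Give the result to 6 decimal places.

The method has order 4: 2^4 = 16.
Numerator 16×A(h/2) − A(h) = 16×(-7.5286014647) − (-7.4775512753) = -112.9800721599
(16×(-7.5286014647) − (-7.4775512753))/(16 − 1) = -7.5320048107

-7.532005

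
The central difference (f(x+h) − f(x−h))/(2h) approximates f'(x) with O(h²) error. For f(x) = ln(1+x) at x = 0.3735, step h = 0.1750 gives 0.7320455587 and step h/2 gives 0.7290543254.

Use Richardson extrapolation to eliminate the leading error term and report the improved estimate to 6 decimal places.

r = 2: numerator weight 4, denominator 3.
Difference of the inputs: 0.7290543254 − 0.7320455587 = -0.0029912333
Correction (A(h/2) − A(h))/(4 − 1) = (-0.0029912333)/3 = -0.0009970778
R = 0.7290543254 − 0.0009970778 = 0.7280572476

0.728057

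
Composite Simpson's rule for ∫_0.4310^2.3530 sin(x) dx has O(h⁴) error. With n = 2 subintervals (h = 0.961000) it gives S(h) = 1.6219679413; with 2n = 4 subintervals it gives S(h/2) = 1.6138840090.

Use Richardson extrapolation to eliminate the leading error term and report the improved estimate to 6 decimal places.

1.613345

Error is O(h^4); halving h shrinks it by 2^4 = 16.
A(h/2) − A(h) = 1.6138840090 − 1.6219679413 = -0.0080839323
Divide by 2^4 − 1 = 15: (-0.0080839323)/15 = -0.0005389288
R = A(h/2) + (A(h/2) − A(h))/15 = 1.6138840090 − 0.0005389288 = 1.6133450802
Gap between inputs: 8.084e-03; correction applied: −0.0005389288.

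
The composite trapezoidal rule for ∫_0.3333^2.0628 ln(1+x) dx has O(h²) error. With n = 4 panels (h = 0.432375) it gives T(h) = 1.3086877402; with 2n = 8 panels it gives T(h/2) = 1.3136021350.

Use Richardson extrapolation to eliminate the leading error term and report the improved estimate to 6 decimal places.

1.315240

The method has order 2: 2^2 = 4.
4 × 1.3136021350 = 5.2544085400; subtract 1.3086877402 → 3.9457207998
Divide by 2^2 − 1 = 3.
So the Richardson estimate is 1.3152402666.
Correction |R − A(h/2)| = 1.638e-03; gap |A(h/2) − A(h)| = 4.914e-03.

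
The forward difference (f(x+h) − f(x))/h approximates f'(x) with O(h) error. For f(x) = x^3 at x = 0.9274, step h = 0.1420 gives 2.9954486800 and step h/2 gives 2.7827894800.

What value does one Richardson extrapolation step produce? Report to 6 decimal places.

2.570130

With r = 1 the leading error scales as h^1, so the weight is 2^1 = 2.
Weighted: 5.5655789600 − 2.9954486800 = 2.5701302800
Extrapolated: 2.5701302800 / 1 = 2.5701302800
Gap between inputs: 2.127e-01; correction applied: −0.2126592000.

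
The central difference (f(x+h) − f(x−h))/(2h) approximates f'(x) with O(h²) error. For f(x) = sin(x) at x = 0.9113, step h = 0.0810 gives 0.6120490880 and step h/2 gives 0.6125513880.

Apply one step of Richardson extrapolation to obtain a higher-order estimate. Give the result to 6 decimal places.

r = 2, so 2^r = 4.
4 × 0.6125513880 = 2.4502055520; subtract 0.6120490880 → 1.8381564640
1.8381564640 ÷ 3 = 0.6127188213

0.612719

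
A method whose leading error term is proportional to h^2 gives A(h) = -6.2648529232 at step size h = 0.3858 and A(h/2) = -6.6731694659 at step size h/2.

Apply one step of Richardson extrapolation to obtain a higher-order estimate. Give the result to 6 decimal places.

-6.809275

Error is O(h^2); halving h shrinks it by 2^2 = 4.
Numerator 4·A(h/2) − A(h) = 4·(-6.6731694659) − (-6.2648529232) = -20.4278249404
Denominator 4 − 1 = 3.
R = (-20.4278249404)/3 = -6.8092749801
Gap between inputs: 4.083e-01; correction applied: −0.1361055142.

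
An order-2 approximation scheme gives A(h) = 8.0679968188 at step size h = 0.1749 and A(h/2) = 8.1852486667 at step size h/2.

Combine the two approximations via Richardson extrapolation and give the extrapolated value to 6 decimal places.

8.224333

r = 2, so 2^r = 4.
Weighted: 32.7409946668 − 8.0679968188 = 24.6729978480
Extrapolated: 24.6729978480 / 3 = 8.2243326160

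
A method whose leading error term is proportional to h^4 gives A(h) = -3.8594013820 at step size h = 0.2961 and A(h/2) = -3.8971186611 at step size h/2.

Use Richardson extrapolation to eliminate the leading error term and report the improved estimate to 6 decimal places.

r = 4, so 2^r = 16.
2^4×A(h/2) = -62.3538985776; minus A(h) gives -58.4944971956.
Divide by 2^4 − 1 = 15.
(-58.4944971956) ÷ 15 = -3.8996331464
Gap between inputs: 3.772e-02; correction applied: −0.0025144853.

-3.899633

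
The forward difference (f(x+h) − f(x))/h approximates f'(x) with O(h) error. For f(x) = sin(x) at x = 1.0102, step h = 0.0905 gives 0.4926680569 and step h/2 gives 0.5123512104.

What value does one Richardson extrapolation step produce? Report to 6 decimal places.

0.532034

Leading term ∝ h^1; use weight 2 = 2^1.
2*0.5123512104 − 0.4926680569 = 0.5320343639
Divide by 2^1 − 1 = 1.
Extrapolated: 0.5320343639 / 1 = 0.5320343639
Gap between inputs: 1.968e-02; correction applied: +0.0196831535.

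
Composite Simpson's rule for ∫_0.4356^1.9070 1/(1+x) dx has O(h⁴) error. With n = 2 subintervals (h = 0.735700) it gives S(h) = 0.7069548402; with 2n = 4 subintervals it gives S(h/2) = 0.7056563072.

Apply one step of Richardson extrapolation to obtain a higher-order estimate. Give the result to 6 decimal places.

Order 4 gives 2^r = 16 and 2^r − 1 = 15.
A(h/2) − A(h) = 0.7056563072 − 0.7069548402 = -0.0012985330
Correction (A(h/2) − A(h))/(16 − 1) = (-0.0012985330)/15 = -0.0000865689
R = 0.7056563072 − 0.0000865689 = 0.7055697383

0.705570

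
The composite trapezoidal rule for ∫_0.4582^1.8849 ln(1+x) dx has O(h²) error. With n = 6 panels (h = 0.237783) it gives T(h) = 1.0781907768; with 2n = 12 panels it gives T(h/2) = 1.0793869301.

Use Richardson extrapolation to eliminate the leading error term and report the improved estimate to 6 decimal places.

r = 2: numerator weight 4, denominator 3.
Top: 4(1.0793869301) − (1.0781907768) = 3.2393569436
3.2393569436 ÷ 3 = 1.0797856479

1.079786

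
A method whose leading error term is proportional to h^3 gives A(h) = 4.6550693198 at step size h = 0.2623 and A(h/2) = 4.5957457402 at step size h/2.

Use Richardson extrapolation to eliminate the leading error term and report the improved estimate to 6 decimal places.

The method has order 3: 2^3 = 8.
Top: 8(4.5957457402) − (4.6550693198) = 32.1108966018
Denominator 8 − 1 = 7.
32.1108966018 ÷ 7 = 4.5872709431

4.587271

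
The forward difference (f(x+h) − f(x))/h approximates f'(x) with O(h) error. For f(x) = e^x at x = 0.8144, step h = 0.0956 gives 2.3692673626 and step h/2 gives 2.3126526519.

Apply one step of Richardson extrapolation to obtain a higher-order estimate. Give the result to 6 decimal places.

2.256038

r = 1: numerator weight 2, denominator 1.
2·2.3126526519 = 4.6253053038; subtract 2.3692673626 → 2.2560379412
2.2560379412 ÷ 1 = 2.2560379412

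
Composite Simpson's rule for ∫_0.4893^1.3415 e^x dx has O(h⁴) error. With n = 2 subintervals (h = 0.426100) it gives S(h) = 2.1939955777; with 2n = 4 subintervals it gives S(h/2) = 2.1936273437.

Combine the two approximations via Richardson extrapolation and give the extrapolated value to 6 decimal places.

2.193603

r = 4, so 2^r = 16.
16×2.1936273437 = 35.0980374992; subtract 2.1939955777 → 32.9040419215
Extrapolated: 32.9040419215 / 15 = 2.1936027948
Gap between inputs: 3.682e-04; correction applied: −0.0000245489.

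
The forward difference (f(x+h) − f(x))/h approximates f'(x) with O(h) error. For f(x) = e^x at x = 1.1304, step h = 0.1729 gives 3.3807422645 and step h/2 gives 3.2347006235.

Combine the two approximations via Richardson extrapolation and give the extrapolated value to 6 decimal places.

With r = 1 the leading error scales as h^1, so the weight is 2^1 = 2.
Difference of the inputs: 3.2347006235 − 3.3807422645 = -0.1460416410
Divide by 2^1 − 1 = 1: (-0.1460416410)/1 = -0.1460416410
R = 3.2347006235 − 0.1460416410 = 3.0886589825
Gap between inputs: 1.460e-01; correction applied: −0.1460416410.

3.088659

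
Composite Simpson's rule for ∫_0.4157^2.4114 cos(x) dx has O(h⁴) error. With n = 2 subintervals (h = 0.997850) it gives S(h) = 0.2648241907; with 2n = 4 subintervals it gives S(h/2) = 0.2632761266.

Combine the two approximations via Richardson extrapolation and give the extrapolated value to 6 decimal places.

0.263173

Error is O(h^4); halving h shrinks it by 2^4 = 16.
2^4·A(h/2) = 4.2124180256; minus A(h) gives 3.9475938349.
Denominator 16 − 1 = 15.
(16·0.2632761266 − 0.2648241907)/(16 − 1) = 0.2631729223
Correction |R − A(h/2)| = 1.032e-04; gap |A(h/2) − A(h)| = 1.548e-03.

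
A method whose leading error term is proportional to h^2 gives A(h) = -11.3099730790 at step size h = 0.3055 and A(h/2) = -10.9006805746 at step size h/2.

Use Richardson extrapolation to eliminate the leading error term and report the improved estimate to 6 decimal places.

-10.764250

r = 2, so 2^r = 4.
Top: 4(-10.9006805746) − (-11.3099730790) = -32.2927492194
(-32.2927492194) ÷ 3 = -10.7642497398
Shift from A(h/2): +0.1364308348.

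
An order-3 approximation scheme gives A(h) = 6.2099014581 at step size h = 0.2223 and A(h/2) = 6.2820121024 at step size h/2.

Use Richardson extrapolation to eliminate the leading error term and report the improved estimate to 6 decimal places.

Order 3 gives 2^r = 8 and 2^r − 1 = 7.
Weighted: 50.2560968192 − 6.2099014581 = 44.0461953611
Divide by 2^3 − 1 = 7.
Extrapolated: 44.0461953611 / 7 = 6.2923136230

6.292314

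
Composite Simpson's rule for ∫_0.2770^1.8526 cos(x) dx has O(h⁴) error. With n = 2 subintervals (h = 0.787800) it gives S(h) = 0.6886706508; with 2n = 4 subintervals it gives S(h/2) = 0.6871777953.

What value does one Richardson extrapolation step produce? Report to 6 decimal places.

Leading term ∝ h^4; use weight 16 = 2^4.
Difference of the inputs: 0.6871777953 − 0.6886706508 = -0.0014928555
Correction (A(h/2) − A(h))/(16 − 1) = (-0.0014928555)/15 = -0.0000995237
R = 0.6871777953 − 0.0000995237 = 0.6870782716
Shift from A(h/2): −0.0000995237.

0.687078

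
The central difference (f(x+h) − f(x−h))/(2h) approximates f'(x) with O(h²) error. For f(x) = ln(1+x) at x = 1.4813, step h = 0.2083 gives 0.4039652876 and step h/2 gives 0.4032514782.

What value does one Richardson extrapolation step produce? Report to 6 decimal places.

Order 2 gives 2^r = 4 and 2^r − 1 = 3.
4*0.4032514782 = 1.6130059128; 1.6130059128 − 0.4039652876 = 1.2090406252
Divide by 2^2 − 1 = 3.
R = 1.2090406252/3 = 0.4030135417

0.403014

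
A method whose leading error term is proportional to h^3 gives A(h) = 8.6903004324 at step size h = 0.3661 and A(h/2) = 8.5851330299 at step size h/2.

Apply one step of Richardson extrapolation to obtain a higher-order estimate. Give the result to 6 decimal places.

8.570109

Error is O(h^3); halving h shrinks it by 2^3 = 8.
Weighted: 68.6810642392 − 8.6903004324 = 59.9907638068
Extrapolated: 59.9907638068 / 7 = 8.5701091153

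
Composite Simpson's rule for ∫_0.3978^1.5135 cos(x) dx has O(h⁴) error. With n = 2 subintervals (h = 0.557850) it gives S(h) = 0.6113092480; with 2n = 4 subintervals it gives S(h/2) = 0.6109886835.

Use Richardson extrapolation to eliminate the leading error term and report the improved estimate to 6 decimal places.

0.610967

r = 4: numerator weight 16, denominator 15.
16*0.6109886835 = 9.7758189360; subtract 0.6113092480 → 9.1645096880
Denominator 16 − 1 = 15.
R = 9.1645096880/15 = 0.6109673125
Shift from A(h/2): −0.0000213710.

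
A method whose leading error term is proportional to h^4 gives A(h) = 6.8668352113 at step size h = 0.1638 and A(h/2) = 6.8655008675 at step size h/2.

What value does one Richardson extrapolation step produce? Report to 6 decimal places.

6.865412

With r = 4 the leading error scales as h^4, so the weight is 2^4 = 16.
16×6.8655008675 = 109.8480138800; subtract 6.8668352113 → 102.9811786687
Denominator 16 − 1 = 15.
Extrapolated: 102.9811786687 / 15 = 6.8654119112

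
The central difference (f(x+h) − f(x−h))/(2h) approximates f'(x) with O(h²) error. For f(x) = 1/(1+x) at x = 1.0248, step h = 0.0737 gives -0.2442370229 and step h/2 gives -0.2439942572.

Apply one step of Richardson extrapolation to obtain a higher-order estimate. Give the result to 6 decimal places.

r = 2, so 2^r = 4.
4*(-0.2439942572) = -0.9759770288; (-0.9759770288) − (-0.2442370229) = -0.7317400059
Divide by 2^2 − 1 = 3.
So the Richardson estimate is -0.2439133353.

-0.243913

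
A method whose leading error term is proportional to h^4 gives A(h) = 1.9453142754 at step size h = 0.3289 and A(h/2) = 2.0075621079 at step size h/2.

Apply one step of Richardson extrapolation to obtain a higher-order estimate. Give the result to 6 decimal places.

2.011712

With r = 4 the leading error scales as h^4, so the weight is 2^4 = 16.
Weighted: 32.1209937264 − 1.9453142754 = 30.1756794510
Denominator 16 − 1 = 15.
Result: 2.0117119634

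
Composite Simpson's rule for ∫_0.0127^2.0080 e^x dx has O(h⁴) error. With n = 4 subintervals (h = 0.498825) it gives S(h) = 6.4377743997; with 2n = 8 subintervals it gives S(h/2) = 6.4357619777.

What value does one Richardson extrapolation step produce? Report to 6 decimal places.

With r = 4 the leading error scales as h^4, so the weight is 2^4 = 16.
16×6.4357619777 = 102.9721916432; subtract 6.4377743997 → 96.5344172435
Divide by 2^4 − 1 = 15.
Result: 6.4356278162

6.435628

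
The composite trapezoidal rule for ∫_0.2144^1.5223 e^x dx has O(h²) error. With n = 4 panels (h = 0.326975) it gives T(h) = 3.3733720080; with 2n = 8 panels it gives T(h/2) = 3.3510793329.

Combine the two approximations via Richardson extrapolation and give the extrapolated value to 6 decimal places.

3.343648

Leading term ∝ h^2; use weight 4 = 2^2.
2^2×A(h/2) = 13.4043173316; minus A(h) gives 10.0309453236.
Denominator 4 − 1 = 3.
Extrapolated: 10.0309453236 / 3 = 3.3436484412
Gap between inputs: 2.229e-02; correction applied: −0.0074308917.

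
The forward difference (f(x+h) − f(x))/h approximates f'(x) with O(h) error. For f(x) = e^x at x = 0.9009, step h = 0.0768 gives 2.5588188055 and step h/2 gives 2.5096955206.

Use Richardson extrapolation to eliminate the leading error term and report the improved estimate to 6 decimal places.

2.460572

With r = 1 the leading error scales as h^1, so the weight is 2^1 = 2.
2 × 2.5096955206 = 5.0193910412; subtract 2.5588188055 → 2.4605722357
R = 2.4605722357/1 = 2.4605722357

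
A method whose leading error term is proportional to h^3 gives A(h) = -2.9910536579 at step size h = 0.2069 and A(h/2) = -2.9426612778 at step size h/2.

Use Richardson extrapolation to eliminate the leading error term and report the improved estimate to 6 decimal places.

-2.935748

Leading term ∝ h^3; use weight 8 = 2^3.
Weighted: (-23.5412902224) − (-2.9910536579) = -20.5502365645
Denominator 8 − 1 = 7.
(8 × (-2.9426612778) − (-2.9910536579))/(8 − 1) = -2.9357480806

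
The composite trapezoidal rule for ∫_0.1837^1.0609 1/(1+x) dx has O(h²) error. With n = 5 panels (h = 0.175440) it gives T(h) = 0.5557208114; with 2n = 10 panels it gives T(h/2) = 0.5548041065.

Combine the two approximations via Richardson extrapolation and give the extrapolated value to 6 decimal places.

0.554499

Error is O(h^2); halving h shrinks it by 2^2 = 4.
Weighted: 2.2192164260 − 0.5557208114 = 1.6634956146
(4 × 0.5548041065 − 0.5557208114)/(4 − 1) = 0.5544985382
Shift from A(h/2): −0.0003055683.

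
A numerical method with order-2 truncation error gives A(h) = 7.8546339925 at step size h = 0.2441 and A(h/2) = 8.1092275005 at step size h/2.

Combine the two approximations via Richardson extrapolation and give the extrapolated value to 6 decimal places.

8.194092

r = 2, so 2^r = 4.
2^2 × A(h/2) = 32.4369100020; minus A(h) gives 24.5822760095.
Denominator 4 − 1 = 3.
(4 × 8.1092275005 − 7.8546339925)/(4 − 1) = 8.1940920032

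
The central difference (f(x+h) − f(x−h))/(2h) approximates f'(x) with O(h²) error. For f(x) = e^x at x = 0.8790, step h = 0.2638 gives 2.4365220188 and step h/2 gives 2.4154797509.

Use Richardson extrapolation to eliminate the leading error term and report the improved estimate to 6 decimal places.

Order 2 gives 2^r = 4 and 2^r − 1 = 3.
Difference of the inputs: 2.4154797509 − 2.4365220188 = -0.0210422679
Correction (A(h/2) − A(h))/(4 − 1) = (-0.0210422679)/3 = -0.0070140893
R = 2.4154797509 − 0.0070140893 = 2.4084656616

2.408466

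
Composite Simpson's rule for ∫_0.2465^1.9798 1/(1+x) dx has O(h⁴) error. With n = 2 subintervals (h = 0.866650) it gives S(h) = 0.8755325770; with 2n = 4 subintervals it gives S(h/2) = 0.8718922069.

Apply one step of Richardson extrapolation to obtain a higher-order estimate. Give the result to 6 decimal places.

With r = 4 the leading error scales as h^4, so the weight is 2^4 = 16.
Difference of the inputs: 0.8718922069 − 0.8755325770 = -0.0036403701
Correction (A(h/2) − A(h))/(16 − 1) = (-0.0036403701)/15 = -0.0002426913
R = 0.8718922069 − 0.0002426913 = 0.8716495156

0.871650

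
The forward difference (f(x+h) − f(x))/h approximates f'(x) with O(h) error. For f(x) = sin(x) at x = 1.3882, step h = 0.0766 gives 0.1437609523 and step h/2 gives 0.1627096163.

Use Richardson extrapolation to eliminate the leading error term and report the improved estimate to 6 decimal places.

r = 1, so 2^r = 2.
2^1*A(h/2) = 0.3254192326; minus A(h) gives 0.1816582803.
Extrapolated: 0.1816582803 / 1 = 0.1816582803

0.181658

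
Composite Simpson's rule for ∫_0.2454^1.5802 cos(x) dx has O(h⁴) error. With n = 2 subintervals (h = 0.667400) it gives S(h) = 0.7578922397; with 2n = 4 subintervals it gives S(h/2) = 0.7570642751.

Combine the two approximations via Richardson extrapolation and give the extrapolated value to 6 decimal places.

0.757009

Leading term ∝ h^4; use weight 16 = 2^4.
Numerator 16 × A(h/2) − A(h) = 16 × 0.7570642751 − 0.7578922397 = 11.3551361619
Extrapolated: 11.3551361619 / 15 = 0.7570090775
Gap between inputs: 8.280e-04; correction applied: −0.0000551976.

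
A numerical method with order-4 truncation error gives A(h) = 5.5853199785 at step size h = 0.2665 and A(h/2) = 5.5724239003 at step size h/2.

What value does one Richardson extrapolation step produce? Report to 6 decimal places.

Method order is 4; weight 2^4 = 16.
16·5.5724239003 − 5.5853199785 = 83.5734624263
(16·5.5724239003 − 5.5853199785)/(16 − 1) = 5.5715641618

5.571564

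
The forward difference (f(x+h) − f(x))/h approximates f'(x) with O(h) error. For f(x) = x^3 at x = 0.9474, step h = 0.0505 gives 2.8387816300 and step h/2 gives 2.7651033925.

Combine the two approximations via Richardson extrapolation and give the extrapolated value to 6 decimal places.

Method order is 1; weight 2^1 = 2.
2×2.7651033925 − 2.8387816300 = 2.6914251550
Divide by 2^1 − 1 = 1.
R = 2.6914251550/1 = 2.6914251550

2.691425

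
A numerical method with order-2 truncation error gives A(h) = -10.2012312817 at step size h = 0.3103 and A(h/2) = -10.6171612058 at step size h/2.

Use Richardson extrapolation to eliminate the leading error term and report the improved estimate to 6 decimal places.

-10.755805

Leading term ∝ h^2; use weight 4 = 2^2.
Top: 4(-10.6171612058) − (-10.2012312817) = -32.2674135415
Denominator 4 − 1 = 3.
(4*(-10.6171612058) − (-10.2012312817))/(4 − 1) = -10.7558045138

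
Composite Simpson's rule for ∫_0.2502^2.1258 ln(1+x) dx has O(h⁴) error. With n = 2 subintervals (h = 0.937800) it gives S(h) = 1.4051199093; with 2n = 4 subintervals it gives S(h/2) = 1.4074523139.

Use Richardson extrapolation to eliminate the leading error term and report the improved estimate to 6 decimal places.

1.407608

Method order is 4; weight 2^4 = 16.
Numerator 16×A(h/2) − A(h) = 16×1.4074523139 − 1.4051199093 = 21.1141171131
Divide by 2^4 − 1 = 15.
Result: 1.4076078075
Correction |R − A(h/2)| = 1.555e-04; gap |A(h/2) − A(h)| = 2.332e-03.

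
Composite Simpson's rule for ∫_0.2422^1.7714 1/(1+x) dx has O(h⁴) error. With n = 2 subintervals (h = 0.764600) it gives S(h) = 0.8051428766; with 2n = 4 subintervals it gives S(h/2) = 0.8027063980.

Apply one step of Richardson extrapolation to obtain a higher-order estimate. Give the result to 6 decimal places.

0.802544

Leading term ∝ h^4; use weight 16 = 2^4.
16·0.8027063980 = 12.8433023680; subtract 0.8051428766 → 12.0381594914
Denominator 16 − 1 = 15.
So the Richardson estimate is 0.8025439661.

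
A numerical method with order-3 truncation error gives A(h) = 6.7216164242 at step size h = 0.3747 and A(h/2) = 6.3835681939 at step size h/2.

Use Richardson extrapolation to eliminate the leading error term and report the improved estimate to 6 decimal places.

Error is O(h^3); halving h shrinks it by 2^3 = 8.
8*6.3835681939 = 51.0685455512; subtract 6.7216164242 → 44.3469291270
Denominator 8 − 1 = 7.
Extrapolated: 44.3469291270 / 7 = 6.3352755896

6.335276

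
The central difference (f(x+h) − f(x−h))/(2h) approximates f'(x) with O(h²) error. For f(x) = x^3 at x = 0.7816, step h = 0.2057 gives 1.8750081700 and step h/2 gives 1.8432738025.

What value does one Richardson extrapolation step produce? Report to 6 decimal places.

Leading term ∝ h^2; use weight 4 = 2^2.
Numerator 4×A(h/2) − A(h) = 4×1.8432738025 − 1.8750081700 = 5.4980870400
Denominator 4 − 1 = 3.
Result: 1.8326956800

1.832696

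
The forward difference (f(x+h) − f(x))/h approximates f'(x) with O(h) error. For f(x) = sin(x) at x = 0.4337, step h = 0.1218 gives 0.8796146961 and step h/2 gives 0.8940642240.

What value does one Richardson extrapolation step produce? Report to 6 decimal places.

0.908514

r = 1: numerator weight 2, denominator 1.
A(h/2) − A(h) = 0.8940642240 − 0.8796146961 = 0.0144495279
Divide by 2^1 − 1 = 1: 0.0144495279/1 = 0.0144495279
R = 0.8940642240 + 0.0144495279 = 0.9085137519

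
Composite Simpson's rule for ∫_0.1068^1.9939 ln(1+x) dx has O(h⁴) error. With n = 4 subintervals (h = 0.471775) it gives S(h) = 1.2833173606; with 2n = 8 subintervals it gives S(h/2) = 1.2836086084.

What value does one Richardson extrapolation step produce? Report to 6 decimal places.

Leading term ∝ h^4; use weight 16 = 2^4.
Difference of the inputs: 1.2836086084 − 1.2833173606 = 0.0002912478
Correction (A(h/2) − A(h))/(16 − 1) = 0.0002912478/15 = 0.0000194165
R = 1.2836086084 + 0.0000194165 = 1.2836280249

1.283628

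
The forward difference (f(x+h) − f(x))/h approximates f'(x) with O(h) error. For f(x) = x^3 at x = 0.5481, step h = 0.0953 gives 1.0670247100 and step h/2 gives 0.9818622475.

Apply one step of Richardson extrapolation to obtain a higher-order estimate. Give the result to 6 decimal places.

0.896700

r = 1, so 2^r = 2.
Top: 2(0.9818622475) − (1.0670247100) = 0.8966997850
R = 0.8966997850/1 = 0.8966997850
Gap between inputs: 8.516e-02; correction applied: −0.0851624625.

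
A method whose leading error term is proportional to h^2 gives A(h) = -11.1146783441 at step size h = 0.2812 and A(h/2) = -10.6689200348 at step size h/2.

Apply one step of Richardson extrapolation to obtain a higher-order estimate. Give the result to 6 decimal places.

-10.520334

Leading term ∝ h^2; use weight 4 = 2^2.
Difference of the inputs: -10.6689200348 − (-11.1146783441) = 0.4457583093
Correction (A(h/2) − A(h))/(4 − 1) = 0.4457583093/3 = 0.1485861031
R = -10.6689200348 + 0.1485861031 = -10.5203339317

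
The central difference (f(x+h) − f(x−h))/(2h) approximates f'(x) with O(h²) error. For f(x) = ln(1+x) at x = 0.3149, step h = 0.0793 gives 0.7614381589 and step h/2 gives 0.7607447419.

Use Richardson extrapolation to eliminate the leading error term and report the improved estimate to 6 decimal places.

0.760514

Error is O(h^2); halving h shrinks it by 2^2 = 4.
4 × 0.7607447419 = 3.0429789676; 3.0429789676 − 0.7614381589 = 2.2815408087
2.2815408087 ÷ 3 = 0.7605136029
Gap between inputs: 6.934e-04; correction applied: −0.0002311390.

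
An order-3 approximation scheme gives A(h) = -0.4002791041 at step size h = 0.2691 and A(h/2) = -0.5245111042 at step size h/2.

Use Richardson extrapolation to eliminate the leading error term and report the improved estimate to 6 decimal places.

r = 3, so 2^r = 8.
2^3×A(h/2) = -4.1960888336; minus A(h) gives -3.7958097295.
Divide by 2^3 − 1 = 7.
(8×(-0.5245111042) − (-0.4002791041))/(8 − 1) = -0.5422585328
Gap between inputs: 1.242e-01; correction applied: −0.0177474286.

-0.542259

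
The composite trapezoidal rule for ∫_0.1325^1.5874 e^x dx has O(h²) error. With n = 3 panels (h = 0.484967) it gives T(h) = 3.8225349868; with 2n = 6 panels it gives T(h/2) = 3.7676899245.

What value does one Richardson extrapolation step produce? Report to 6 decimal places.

Leading term ∝ h^2; use weight 4 = 2^2.
4×3.7676899245 = 15.0707596980; subtract 3.8225349868 → 11.2482247112
Divide by 2^2 − 1 = 3.
So the Richardson estimate is 3.7494082371.
Shift from A(h/2): −0.0182816874.

3.749408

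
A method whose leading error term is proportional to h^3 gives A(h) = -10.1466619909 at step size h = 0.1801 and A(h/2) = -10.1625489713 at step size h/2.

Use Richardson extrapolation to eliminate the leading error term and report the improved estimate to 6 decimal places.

-10.164819

The method has order 3: 2^3 = 8.
Top: 8(-10.1625489713) − (-10.1466619909) = -71.1537297795
R = (-71.1537297795)/7 = -10.1648185399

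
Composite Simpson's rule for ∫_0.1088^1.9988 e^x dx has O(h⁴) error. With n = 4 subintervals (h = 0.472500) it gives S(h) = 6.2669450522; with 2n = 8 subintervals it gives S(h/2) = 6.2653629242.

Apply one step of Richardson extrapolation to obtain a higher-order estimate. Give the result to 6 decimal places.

The method has order 4: 2^4 = 16.
Top: 16(6.2653629242) − (6.2669450522) = 93.9788617350
R = 93.9788617350/15 = 6.2652574490
Gap between inputs: 1.582e-03; correction applied: −0.0001054752.

6.265257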